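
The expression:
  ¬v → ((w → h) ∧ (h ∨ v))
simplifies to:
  h ∨ v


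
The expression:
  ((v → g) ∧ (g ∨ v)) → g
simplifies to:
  True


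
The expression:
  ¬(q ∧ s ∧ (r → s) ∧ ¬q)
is always true.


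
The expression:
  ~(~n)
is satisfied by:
  {n: True}


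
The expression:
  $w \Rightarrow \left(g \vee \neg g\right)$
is always true.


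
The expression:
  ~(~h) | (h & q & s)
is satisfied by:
  {h: True}


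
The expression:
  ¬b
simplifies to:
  ¬b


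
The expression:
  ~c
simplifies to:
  ~c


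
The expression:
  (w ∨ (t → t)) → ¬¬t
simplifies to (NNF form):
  t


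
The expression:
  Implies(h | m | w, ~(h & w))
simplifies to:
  ~h | ~w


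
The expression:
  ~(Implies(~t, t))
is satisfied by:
  {t: False}


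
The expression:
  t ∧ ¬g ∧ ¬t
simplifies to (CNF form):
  False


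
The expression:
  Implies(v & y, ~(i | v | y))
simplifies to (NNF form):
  ~v | ~y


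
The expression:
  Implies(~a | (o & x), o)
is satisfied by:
  {a: True, o: True}
  {a: True, o: False}
  {o: True, a: False}


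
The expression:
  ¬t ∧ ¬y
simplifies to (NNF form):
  ¬t ∧ ¬y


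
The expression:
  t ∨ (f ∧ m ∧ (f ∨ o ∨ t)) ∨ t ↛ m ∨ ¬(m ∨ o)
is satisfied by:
  {t: True, f: True, m: False, o: False}
  {t: True, m: False, f: False, o: False}
  {t: True, o: True, f: True, m: False}
  {t: True, o: True, m: False, f: False}
  {t: True, f: True, m: True, o: False}
  {t: True, m: True, f: False, o: False}
  {t: True, o: True, m: True, f: True}
  {t: True, o: True, m: True, f: False}
  {f: True, o: False, m: False, t: False}
  {o: False, m: False, f: False, t: False}
  {f: True, m: True, o: False, t: False}
  {o: True, f: True, m: True, t: False}


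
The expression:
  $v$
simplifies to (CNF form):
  $v$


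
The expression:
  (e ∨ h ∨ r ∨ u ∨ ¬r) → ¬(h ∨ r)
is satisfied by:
  {r: False, h: False}


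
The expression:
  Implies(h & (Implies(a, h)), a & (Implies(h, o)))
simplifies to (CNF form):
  (a | ~h) & (o | ~h)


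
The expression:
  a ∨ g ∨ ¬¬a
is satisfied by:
  {a: True, g: True}
  {a: True, g: False}
  {g: True, a: False}


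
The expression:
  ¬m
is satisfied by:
  {m: False}


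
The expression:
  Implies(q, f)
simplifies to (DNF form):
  f | ~q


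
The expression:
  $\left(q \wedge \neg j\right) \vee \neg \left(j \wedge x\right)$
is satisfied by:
  {x: False, j: False}
  {j: True, x: False}
  {x: True, j: False}


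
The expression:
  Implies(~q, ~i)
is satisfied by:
  {q: True, i: False}
  {i: False, q: False}
  {i: True, q: True}


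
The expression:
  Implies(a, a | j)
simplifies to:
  True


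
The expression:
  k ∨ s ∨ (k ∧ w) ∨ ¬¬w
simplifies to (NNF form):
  k ∨ s ∨ w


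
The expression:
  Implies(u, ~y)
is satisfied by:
  {u: False, y: False}
  {y: True, u: False}
  {u: True, y: False}


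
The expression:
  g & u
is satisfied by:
  {u: True, g: True}


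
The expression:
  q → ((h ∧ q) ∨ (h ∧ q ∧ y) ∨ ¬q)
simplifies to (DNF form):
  h ∨ ¬q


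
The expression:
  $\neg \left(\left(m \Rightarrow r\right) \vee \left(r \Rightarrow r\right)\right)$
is never true.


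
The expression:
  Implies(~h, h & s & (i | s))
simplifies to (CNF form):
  h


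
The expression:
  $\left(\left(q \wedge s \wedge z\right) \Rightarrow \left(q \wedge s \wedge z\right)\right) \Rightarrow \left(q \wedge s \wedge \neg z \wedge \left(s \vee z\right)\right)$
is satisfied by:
  {s: True, q: True, z: False}


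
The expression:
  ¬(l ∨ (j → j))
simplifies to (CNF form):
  False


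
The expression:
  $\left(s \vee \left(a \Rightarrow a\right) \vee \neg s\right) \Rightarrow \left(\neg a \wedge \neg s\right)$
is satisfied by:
  {a: False, s: False}


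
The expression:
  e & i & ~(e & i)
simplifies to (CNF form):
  False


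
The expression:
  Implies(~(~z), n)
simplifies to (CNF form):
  n | ~z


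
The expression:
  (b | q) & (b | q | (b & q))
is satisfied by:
  {b: True, q: True}
  {b: True, q: False}
  {q: True, b: False}


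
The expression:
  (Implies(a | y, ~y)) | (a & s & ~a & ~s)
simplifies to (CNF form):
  ~y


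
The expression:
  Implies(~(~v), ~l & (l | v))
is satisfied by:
  {l: False, v: False}
  {v: True, l: False}
  {l: True, v: False}


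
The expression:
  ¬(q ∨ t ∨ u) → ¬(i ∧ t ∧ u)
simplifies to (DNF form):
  True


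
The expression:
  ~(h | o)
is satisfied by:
  {o: False, h: False}


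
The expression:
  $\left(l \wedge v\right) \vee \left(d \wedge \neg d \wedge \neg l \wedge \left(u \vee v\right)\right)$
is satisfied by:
  {v: True, l: True}


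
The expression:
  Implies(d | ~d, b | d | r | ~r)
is always true.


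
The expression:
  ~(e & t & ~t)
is always true.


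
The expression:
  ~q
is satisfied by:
  {q: False}


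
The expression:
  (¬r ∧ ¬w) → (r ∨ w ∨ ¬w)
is always true.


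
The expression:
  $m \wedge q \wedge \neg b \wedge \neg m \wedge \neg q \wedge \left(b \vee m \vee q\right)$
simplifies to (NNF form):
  $\text{False}$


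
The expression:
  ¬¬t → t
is always true.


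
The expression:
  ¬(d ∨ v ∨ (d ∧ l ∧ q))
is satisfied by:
  {d: False, v: False}


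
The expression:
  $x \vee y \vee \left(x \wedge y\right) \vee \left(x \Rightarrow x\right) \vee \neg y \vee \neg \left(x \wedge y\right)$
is always true.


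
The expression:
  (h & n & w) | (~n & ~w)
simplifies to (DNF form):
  (w & ~w) | (h & n & w) | (~n & ~w) | (h & n & ~n) | (h & w & ~w) | (n & w & ~w) | (h & ~n & ~w) | (n & ~n & ~w)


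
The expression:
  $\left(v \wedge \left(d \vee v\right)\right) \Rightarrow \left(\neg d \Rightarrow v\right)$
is always true.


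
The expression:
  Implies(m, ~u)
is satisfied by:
  {u: False, m: False}
  {m: True, u: False}
  {u: True, m: False}


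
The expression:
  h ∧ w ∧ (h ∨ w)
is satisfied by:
  {h: True, w: True}


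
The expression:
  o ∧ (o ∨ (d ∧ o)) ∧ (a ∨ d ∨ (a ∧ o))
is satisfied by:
  {a: True, d: True, o: True}
  {a: True, o: True, d: False}
  {d: True, o: True, a: False}


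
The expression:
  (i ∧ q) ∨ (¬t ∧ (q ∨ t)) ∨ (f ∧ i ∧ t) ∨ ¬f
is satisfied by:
  {i: True, q: True, t: False, f: False}
  {i: True, q: False, t: False, f: False}
  {q: True, i: False, t: False, f: False}
  {i: False, q: False, t: False, f: False}
  {i: True, t: True, q: True, f: False}
  {i: True, t: True, q: False, f: False}
  {t: True, q: True, i: False, f: False}
  {t: True, q: False, i: False, f: False}
  {f: True, i: True, q: True, t: False}
  {f: True, q: True, t: False, i: False}
  {f: True, t: True, i: True, q: True}
  {f: True, t: True, i: True, q: False}


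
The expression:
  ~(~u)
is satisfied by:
  {u: True}


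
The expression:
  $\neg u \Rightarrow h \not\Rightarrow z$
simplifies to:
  $u \vee \left(h \wedge \neg z\right)$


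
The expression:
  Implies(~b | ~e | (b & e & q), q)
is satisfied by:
  {b: True, q: True, e: True}
  {b: True, q: True, e: False}
  {q: True, e: True, b: False}
  {q: True, e: False, b: False}
  {b: True, e: True, q: False}


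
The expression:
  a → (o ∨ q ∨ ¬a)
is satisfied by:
  {q: True, o: True, a: False}
  {q: True, o: False, a: False}
  {o: True, q: False, a: False}
  {q: False, o: False, a: False}
  {a: True, q: True, o: True}
  {a: True, q: True, o: False}
  {a: True, o: True, q: False}


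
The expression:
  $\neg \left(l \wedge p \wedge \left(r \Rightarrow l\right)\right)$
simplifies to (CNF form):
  $\neg l \vee \neg p$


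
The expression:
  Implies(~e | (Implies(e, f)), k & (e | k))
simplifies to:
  k | (e & ~f)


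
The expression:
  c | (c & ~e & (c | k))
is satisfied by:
  {c: True}


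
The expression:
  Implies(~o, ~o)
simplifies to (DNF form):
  True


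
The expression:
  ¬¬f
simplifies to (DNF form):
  f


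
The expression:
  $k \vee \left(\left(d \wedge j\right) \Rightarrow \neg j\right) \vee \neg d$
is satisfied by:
  {k: True, d: False, j: False}
  {k: False, d: False, j: False}
  {j: True, k: True, d: False}
  {j: True, k: False, d: False}
  {d: True, k: True, j: False}
  {d: True, k: False, j: False}
  {d: True, j: True, k: True}


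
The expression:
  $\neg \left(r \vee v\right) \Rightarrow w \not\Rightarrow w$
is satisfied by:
  {r: True, v: True}
  {r: True, v: False}
  {v: True, r: False}


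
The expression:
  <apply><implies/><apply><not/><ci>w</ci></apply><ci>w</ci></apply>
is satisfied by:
  {w: True}


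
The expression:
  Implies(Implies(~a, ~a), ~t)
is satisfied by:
  {t: False}


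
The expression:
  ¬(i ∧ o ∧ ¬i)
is always true.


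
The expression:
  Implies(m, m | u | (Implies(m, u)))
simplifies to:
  True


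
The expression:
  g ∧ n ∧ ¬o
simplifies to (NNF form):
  g ∧ n ∧ ¬o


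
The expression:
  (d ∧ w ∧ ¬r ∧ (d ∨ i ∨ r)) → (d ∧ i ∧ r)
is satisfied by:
  {r: True, w: False, d: False}
  {w: False, d: False, r: False}
  {r: True, d: True, w: False}
  {d: True, w: False, r: False}
  {r: True, w: True, d: False}
  {w: True, r: False, d: False}
  {r: True, d: True, w: True}


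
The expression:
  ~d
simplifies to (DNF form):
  ~d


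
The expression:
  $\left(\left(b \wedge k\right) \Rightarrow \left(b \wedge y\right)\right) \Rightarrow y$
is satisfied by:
  {y: True, k: True, b: True}
  {y: True, k: True, b: False}
  {y: True, b: True, k: False}
  {y: True, b: False, k: False}
  {k: True, b: True, y: False}


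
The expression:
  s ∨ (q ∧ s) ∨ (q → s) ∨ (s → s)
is always true.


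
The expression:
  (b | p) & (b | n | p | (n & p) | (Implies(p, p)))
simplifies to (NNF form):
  b | p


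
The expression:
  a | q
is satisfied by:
  {a: True, q: True}
  {a: True, q: False}
  {q: True, a: False}


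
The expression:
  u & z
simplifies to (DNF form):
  u & z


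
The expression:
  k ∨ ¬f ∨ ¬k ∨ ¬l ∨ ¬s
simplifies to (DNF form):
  True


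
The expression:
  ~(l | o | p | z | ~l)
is never true.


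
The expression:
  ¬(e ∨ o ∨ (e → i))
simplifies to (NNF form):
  False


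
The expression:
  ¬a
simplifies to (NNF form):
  ¬a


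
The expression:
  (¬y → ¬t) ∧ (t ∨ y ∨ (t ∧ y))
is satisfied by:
  {y: True}


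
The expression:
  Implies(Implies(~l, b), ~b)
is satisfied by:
  {b: False}


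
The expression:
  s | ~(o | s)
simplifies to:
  s | ~o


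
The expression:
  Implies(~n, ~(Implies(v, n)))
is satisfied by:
  {n: True, v: True}
  {n: True, v: False}
  {v: True, n: False}


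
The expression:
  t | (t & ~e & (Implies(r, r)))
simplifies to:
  t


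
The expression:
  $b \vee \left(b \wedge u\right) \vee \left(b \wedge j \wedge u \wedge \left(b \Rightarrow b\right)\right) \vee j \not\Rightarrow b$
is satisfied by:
  {b: True, j: True}
  {b: True, j: False}
  {j: True, b: False}


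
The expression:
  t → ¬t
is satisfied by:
  {t: False}


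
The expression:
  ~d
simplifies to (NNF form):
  ~d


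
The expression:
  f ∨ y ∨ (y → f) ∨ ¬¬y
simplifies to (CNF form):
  True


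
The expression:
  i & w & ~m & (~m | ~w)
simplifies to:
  i & w & ~m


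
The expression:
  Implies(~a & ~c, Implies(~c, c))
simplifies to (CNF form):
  a | c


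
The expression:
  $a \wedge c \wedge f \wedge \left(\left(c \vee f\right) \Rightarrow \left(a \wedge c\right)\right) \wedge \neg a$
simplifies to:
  $\text{False}$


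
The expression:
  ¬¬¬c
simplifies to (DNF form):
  ¬c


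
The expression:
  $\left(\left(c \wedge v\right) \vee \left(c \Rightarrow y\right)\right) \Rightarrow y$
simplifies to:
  $y \vee \left(c \wedge \neg v\right)$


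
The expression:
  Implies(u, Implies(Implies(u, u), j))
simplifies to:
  j | ~u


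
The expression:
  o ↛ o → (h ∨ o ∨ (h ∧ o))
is always true.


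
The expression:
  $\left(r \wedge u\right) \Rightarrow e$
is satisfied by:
  {e: True, u: False, r: False}
  {u: False, r: False, e: False}
  {r: True, e: True, u: False}
  {r: True, u: False, e: False}
  {e: True, u: True, r: False}
  {u: True, e: False, r: False}
  {r: True, u: True, e: True}


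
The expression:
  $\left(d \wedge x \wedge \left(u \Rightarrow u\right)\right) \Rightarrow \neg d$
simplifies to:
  $\neg d \vee \neg x$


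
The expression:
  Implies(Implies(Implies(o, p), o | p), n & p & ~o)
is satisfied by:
  {n: True, o: False, p: False}
  {o: False, p: False, n: False}
  {n: True, p: True, o: False}


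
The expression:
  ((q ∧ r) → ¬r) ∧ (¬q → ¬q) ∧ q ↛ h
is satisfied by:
  {q: True, r: False, h: False}


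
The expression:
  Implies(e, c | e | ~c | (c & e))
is always true.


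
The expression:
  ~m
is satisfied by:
  {m: False}


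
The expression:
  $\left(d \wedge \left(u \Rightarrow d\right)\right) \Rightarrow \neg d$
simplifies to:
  $\neg d$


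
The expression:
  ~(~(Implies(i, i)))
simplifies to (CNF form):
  True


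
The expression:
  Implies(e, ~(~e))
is always true.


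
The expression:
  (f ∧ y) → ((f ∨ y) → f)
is always true.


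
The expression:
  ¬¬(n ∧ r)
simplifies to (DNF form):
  n ∧ r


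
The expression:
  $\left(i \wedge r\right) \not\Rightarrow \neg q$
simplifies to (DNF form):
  $i \wedge q \wedge r$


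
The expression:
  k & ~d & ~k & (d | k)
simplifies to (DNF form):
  False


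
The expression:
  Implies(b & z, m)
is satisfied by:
  {m: True, z: False, b: False}
  {m: False, z: False, b: False}
  {b: True, m: True, z: False}
  {b: True, m: False, z: False}
  {z: True, m: True, b: False}
  {z: True, m: False, b: False}
  {z: True, b: True, m: True}


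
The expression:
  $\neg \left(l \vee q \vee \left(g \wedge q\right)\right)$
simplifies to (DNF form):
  $\neg l \wedge \neg q$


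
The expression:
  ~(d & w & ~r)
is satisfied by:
  {r: True, w: False, d: False}
  {w: False, d: False, r: False}
  {r: True, d: True, w: False}
  {d: True, w: False, r: False}
  {r: True, w: True, d: False}
  {w: True, r: False, d: False}
  {r: True, d: True, w: True}


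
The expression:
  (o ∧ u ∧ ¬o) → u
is always true.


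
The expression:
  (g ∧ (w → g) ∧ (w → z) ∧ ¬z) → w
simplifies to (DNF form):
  w ∨ z ∨ ¬g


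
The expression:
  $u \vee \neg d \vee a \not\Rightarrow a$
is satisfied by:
  {u: True, d: False}
  {d: False, u: False}
  {d: True, u: True}


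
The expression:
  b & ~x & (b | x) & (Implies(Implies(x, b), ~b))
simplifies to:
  False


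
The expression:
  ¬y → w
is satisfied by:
  {y: True, w: True}
  {y: True, w: False}
  {w: True, y: False}


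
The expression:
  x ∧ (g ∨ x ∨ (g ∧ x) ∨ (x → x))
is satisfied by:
  {x: True}


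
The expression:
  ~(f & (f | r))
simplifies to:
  ~f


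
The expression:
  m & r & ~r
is never true.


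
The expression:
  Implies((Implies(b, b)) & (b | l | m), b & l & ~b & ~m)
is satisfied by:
  {b: False, l: False, m: False}


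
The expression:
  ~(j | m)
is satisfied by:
  {j: False, m: False}


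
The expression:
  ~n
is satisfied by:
  {n: False}


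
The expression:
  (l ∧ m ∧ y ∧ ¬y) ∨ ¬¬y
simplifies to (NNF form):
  y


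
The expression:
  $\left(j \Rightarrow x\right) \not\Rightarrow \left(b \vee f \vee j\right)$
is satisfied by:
  {f: False, j: False, b: False}


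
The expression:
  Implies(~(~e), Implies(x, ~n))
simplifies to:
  ~e | ~n | ~x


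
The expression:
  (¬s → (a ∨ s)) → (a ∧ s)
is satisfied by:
  {s: False, a: False}
  {a: True, s: True}


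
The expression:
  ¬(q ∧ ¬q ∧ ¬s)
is always true.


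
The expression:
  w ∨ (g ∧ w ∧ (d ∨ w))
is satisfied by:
  {w: True}


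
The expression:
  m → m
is always true.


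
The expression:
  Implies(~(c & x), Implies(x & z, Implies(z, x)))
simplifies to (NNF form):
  True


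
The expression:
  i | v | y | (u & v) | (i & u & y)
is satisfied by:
  {i: True, y: True, v: True}
  {i: True, y: True, v: False}
  {i: True, v: True, y: False}
  {i: True, v: False, y: False}
  {y: True, v: True, i: False}
  {y: True, v: False, i: False}
  {v: True, y: False, i: False}


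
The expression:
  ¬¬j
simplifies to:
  j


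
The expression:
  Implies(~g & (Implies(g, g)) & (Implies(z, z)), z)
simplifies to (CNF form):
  g | z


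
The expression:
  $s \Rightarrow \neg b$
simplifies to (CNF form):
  $\neg b \vee \neg s$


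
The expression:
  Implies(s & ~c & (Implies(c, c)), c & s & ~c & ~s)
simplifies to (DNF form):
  c | ~s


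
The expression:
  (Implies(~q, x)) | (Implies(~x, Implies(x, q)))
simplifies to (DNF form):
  True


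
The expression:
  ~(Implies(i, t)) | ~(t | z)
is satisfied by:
  {i: True, z: False, t: False}
  {z: False, t: False, i: False}
  {i: True, z: True, t: False}


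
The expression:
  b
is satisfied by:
  {b: True}


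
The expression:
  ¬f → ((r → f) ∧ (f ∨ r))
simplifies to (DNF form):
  f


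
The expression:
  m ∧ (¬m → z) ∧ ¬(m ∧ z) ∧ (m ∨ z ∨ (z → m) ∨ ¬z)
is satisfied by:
  {m: True, z: False}


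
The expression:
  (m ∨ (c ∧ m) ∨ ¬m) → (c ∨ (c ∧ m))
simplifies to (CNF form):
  c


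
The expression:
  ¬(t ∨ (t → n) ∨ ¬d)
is never true.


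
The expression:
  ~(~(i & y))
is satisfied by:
  {i: True, y: True}


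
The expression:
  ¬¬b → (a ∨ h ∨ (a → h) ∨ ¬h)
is always true.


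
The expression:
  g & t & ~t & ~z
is never true.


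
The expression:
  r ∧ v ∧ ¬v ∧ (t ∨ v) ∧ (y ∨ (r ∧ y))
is never true.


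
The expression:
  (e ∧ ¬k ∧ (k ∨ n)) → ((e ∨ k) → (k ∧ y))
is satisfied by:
  {k: True, e: False, n: False}
  {e: False, n: False, k: False}
  {n: True, k: True, e: False}
  {n: True, e: False, k: False}
  {k: True, e: True, n: False}
  {e: True, k: False, n: False}
  {n: True, e: True, k: True}


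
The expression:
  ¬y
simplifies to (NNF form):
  ¬y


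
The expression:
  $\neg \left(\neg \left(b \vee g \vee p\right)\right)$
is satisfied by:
  {b: True, g: True, p: True}
  {b: True, g: True, p: False}
  {b: True, p: True, g: False}
  {b: True, p: False, g: False}
  {g: True, p: True, b: False}
  {g: True, p: False, b: False}
  {p: True, g: False, b: False}


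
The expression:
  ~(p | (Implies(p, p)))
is never true.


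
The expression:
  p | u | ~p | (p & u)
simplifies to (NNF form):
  True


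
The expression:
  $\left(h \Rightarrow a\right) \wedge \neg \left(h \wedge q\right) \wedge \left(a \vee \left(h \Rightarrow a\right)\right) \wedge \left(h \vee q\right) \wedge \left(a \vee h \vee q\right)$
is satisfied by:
  {q: True, a: True, h: False}
  {q: True, a: False, h: False}
  {h: True, a: True, q: False}


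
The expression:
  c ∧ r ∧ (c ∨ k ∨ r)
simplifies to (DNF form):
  c ∧ r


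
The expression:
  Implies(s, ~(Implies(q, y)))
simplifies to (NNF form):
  ~s | (q & ~y)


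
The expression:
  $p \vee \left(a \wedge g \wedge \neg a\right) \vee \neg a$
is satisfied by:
  {p: True, a: False}
  {a: False, p: False}
  {a: True, p: True}


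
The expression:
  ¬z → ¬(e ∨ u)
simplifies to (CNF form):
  (z ∨ ¬e) ∧ (z ∨ ¬u)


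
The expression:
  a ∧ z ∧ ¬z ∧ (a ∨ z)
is never true.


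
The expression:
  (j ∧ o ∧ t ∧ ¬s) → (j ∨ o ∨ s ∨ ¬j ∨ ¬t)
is always true.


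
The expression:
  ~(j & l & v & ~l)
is always true.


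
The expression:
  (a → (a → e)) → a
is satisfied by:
  {a: True}


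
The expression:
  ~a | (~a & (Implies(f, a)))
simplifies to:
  ~a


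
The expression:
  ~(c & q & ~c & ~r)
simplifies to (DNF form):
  True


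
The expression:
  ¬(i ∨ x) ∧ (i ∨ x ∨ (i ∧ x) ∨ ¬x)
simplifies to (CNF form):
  ¬i ∧ ¬x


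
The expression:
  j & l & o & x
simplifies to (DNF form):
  j & l & o & x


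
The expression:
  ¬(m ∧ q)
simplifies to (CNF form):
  ¬m ∨ ¬q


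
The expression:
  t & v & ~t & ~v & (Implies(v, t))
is never true.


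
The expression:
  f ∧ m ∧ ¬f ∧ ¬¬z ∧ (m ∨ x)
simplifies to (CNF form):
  False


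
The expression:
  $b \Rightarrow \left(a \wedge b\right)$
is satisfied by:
  {a: True, b: False}
  {b: False, a: False}
  {b: True, a: True}


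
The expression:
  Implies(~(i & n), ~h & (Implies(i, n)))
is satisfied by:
  {n: True, h: False, i: False}
  {h: False, i: False, n: False}
  {i: True, n: True, h: False}
  {i: True, h: True, n: True}


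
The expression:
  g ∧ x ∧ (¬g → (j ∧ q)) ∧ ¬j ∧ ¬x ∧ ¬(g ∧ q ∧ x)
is never true.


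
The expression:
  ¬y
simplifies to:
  ¬y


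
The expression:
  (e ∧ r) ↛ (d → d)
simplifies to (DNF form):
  False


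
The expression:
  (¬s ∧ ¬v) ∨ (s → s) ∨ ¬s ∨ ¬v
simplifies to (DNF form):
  True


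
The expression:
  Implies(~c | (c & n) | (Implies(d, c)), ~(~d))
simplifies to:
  d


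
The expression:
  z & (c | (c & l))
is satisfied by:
  {c: True, z: True}


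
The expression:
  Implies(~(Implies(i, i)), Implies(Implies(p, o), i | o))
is always true.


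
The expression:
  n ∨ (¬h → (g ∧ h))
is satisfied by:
  {n: True, h: True}
  {n: True, h: False}
  {h: True, n: False}


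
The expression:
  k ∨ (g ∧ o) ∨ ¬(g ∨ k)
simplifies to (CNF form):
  k ∨ o ∨ ¬g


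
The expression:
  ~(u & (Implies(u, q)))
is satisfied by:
  {u: False, q: False}
  {q: True, u: False}
  {u: True, q: False}


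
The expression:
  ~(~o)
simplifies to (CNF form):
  o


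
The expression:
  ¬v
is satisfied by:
  {v: False}


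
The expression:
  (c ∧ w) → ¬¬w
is always true.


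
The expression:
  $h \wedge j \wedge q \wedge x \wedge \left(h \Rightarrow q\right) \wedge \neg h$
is never true.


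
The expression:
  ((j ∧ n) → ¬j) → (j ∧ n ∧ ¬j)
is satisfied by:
  {j: True, n: True}


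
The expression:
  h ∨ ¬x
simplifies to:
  h ∨ ¬x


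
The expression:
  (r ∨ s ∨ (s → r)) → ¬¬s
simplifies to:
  s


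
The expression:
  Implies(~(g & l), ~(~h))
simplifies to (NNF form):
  h | (g & l)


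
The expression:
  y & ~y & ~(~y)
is never true.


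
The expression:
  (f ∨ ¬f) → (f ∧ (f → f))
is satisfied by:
  {f: True}


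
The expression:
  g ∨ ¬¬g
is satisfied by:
  {g: True}


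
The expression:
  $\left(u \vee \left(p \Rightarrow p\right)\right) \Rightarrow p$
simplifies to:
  $p$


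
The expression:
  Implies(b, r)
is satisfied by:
  {r: True, b: False}
  {b: False, r: False}
  {b: True, r: True}


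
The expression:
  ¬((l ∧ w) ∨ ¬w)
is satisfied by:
  {w: True, l: False}


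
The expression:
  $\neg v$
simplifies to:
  $\neg v$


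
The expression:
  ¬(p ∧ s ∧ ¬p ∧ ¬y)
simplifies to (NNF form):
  True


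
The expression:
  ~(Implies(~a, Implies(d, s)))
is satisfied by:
  {d: True, a: False, s: False}


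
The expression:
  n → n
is always true.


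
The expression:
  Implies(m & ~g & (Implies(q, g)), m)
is always true.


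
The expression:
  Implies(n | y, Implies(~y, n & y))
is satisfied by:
  {y: True, n: False}
  {n: False, y: False}
  {n: True, y: True}


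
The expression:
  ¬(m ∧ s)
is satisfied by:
  {s: False, m: False}
  {m: True, s: False}
  {s: True, m: False}


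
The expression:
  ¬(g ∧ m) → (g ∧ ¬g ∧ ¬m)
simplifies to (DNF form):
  g ∧ m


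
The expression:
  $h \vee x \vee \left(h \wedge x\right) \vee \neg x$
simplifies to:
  $\text{True}$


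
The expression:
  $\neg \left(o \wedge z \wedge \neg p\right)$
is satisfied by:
  {p: True, o: False, z: False}
  {o: False, z: False, p: False}
  {z: True, p: True, o: False}
  {z: True, o: False, p: False}
  {p: True, o: True, z: False}
  {o: True, p: False, z: False}
  {z: True, o: True, p: True}


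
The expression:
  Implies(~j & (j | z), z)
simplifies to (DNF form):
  True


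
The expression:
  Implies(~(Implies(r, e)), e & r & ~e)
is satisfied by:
  {e: True, r: False}
  {r: False, e: False}
  {r: True, e: True}


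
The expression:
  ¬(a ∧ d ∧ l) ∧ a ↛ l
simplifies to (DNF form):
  a ∧ ¬l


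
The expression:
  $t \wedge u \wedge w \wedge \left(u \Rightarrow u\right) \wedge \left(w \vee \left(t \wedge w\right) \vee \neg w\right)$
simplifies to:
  $t \wedge u \wedge w$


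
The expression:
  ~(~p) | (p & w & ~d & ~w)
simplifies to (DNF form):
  p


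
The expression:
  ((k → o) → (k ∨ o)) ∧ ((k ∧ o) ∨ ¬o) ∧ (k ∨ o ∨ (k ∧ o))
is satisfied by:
  {k: True}


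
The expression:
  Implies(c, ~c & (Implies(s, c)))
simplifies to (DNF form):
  ~c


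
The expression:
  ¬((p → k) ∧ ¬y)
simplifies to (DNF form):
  y ∨ (p ∧ ¬k)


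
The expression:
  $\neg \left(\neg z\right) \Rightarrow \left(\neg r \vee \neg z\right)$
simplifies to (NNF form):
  $\neg r \vee \neg z$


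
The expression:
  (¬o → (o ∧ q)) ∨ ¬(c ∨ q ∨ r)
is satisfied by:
  {o: True, c: False, r: False, q: False}
  {o: True, q: True, c: False, r: False}
  {o: True, r: True, c: False, q: False}
  {o: True, q: True, r: True, c: False}
  {o: True, c: True, r: False, q: False}
  {o: True, q: True, c: True, r: False}
  {o: True, r: True, c: True, q: False}
  {o: True, q: True, r: True, c: True}
  {q: False, c: False, r: False, o: False}


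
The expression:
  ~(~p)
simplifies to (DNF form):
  p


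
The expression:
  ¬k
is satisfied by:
  {k: False}


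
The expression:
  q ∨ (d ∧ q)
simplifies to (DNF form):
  q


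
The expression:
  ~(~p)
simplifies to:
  p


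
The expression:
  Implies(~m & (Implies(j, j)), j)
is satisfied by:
  {m: True, j: True}
  {m: True, j: False}
  {j: True, m: False}


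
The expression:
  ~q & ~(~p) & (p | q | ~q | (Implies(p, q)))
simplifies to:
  p & ~q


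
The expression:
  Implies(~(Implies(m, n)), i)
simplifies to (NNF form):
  i | n | ~m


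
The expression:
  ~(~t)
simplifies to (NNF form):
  t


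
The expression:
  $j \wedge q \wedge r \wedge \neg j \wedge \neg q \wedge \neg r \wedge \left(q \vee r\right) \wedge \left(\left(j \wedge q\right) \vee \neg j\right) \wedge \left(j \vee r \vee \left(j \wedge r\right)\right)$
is never true.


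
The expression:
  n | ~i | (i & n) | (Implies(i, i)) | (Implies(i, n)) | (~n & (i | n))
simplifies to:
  True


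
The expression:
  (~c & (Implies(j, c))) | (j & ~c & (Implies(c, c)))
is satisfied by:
  {c: False}


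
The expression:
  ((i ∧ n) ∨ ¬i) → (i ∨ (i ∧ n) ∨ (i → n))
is always true.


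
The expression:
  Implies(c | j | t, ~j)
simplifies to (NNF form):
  ~j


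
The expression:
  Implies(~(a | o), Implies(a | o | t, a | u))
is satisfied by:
  {a: True, o: True, u: True, t: False}
  {a: True, o: True, u: False, t: False}
  {a: True, u: True, t: False, o: False}
  {a: True, u: False, t: False, o: False}
  {o: True, u: True, t: False, a: False}
  {o: True, u: False, t: False, a: False}
  {u: True, o: False, t: False, a: False}
  {u: False, o: False, t: False, a: False}
  {a: True, o: True, t: True, u: True}
  {a: True, o: True, t: True, u: False}
  {a: True, t: True, u: True, o: False}
  {a: True, t: True, u: False, o: False}
  {t: True, o: True, u: True, a: False}
  {t: True, o: True, u: False, a: False}
  {t: True, u: True, o: False, a: False}


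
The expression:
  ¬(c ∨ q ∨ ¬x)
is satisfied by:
  {x: True, q: False, c: False}


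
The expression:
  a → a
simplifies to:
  True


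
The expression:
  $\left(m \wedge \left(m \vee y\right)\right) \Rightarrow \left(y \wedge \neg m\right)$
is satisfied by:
  {m: False}


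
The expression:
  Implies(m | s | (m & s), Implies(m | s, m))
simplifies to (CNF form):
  m | ~s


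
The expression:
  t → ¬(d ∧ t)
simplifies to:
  ¬d ∨ ¬t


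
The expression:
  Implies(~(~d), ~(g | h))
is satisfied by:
  {g: False, d: False, h: False}
  {h: True, g: False, d: False}
  {g: True, h: False, d: False}
  {h: True, g: True, d: False}
  {d: True, h: False, g: False}


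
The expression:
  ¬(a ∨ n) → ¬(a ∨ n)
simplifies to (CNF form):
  True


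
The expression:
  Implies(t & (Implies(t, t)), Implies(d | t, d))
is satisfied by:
  {d: True, t: False}
  {t: False, d: False}
  {t: True, d: True}


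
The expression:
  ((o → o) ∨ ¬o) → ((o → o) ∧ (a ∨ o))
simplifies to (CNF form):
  a ∨ o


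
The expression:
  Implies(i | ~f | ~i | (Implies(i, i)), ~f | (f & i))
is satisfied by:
  {i: True, f: False}
  {f: False, i: False}
  {f: True, i: True}


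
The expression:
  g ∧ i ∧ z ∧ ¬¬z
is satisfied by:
  {z: True, i: True, g: True}


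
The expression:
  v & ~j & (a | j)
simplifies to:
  a & v & ~j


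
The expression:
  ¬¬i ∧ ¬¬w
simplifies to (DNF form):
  i ∧ w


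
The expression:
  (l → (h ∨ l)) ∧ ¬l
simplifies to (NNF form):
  ¬l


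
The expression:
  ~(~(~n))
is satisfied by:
  {n: False}


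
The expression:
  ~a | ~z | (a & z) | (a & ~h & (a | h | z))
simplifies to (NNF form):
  True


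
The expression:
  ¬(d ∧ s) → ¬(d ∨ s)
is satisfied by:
  {s: False, d: False}
  {d: True, s: True}


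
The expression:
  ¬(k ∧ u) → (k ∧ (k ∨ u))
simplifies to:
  k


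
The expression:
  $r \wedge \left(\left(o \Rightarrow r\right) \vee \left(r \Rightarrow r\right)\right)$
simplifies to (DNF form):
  $r$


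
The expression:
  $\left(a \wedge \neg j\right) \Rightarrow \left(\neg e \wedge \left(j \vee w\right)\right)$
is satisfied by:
  {j: True, w: True, a: False, e: False}
  {j: True, w: False, a: False, e: False}
  {e: True, j: True, w: True, a: False}
  {e: True, j: True, w: False, a: False}
  {w: True, e: False, j: False, a: False}
  {w: False, e: False, j: False, a: False}
  {e: True, w: True, j: False, a: False}
  {e: True, w: False, j: False, a: False}
  {a: True, j: True, w: True, e: False}
  {a: True, j: True, w: False, e: False}
  {a: True, e: True, j: True, w: True}
  {a: True, e: True, j: True, w: False}
  {a: True, w: True, j: False, e: False}


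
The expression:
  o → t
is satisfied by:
  {t: True, o: False}
  {o: False, t: False}
  {o: True, t: True}


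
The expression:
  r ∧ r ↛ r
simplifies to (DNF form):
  False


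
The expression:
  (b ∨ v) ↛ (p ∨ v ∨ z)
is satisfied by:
  {b: True, v: False, z: False, p: False}


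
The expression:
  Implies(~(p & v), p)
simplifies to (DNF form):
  p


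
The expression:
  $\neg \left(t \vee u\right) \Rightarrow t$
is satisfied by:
  {t: True, u: True}
  {t: True, u: False}
  {u: True, t: False}


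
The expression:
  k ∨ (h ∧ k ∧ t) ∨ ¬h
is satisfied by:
  {k: True, h: False}
  {h: False, k: False}
  {h: True, k: True}


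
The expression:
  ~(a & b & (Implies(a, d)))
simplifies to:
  ~a | ~b | ~d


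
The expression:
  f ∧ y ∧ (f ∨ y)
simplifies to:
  f ∧ y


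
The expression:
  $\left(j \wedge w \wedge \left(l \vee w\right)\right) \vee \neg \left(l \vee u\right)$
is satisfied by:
  {j: True, w: True, u: False, l: False}
  {j: True, u: False, w: False, l: False}
  {w: True, j: False, u: False, l: False}
  {j: False, u: False, w: False, l: False}
  {j: True, l: True, w: True, u: False}
  {j: True, u: True, w: True, l: False}
  {l: True, j: True, u: True, w: True}


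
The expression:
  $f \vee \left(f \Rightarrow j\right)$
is always true.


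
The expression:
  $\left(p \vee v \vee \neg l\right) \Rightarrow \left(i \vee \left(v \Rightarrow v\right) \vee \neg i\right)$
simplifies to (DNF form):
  $\text{True}$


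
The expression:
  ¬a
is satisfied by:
  {a: False}


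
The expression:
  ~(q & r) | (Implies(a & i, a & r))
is always true.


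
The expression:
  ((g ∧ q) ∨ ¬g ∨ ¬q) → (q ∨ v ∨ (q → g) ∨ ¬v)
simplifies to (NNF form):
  True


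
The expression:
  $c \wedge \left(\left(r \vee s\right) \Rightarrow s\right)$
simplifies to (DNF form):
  $\left(c \wedge s\right) \vee \left(c \wedge \neg r\right)$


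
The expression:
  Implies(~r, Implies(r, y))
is always true.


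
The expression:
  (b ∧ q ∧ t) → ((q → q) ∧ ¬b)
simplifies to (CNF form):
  ¬b ∨ ¬q ∨ ¬t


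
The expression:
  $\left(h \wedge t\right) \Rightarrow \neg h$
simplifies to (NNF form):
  $\neg h \vee \neg t$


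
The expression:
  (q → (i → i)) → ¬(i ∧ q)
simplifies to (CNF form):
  ¬i ∨ ¬q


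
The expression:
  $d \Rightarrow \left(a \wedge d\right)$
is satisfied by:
  {a: True, d: False}
  {d: False, a: False}
  {d: True, a: True}


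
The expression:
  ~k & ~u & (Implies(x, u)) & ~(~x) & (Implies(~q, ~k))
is never true.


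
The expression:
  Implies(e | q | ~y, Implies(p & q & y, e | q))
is always true.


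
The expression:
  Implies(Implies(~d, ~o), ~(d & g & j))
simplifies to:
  ~d | ~g | ~j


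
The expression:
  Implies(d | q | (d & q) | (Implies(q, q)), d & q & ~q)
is never true.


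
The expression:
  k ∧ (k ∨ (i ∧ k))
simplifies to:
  k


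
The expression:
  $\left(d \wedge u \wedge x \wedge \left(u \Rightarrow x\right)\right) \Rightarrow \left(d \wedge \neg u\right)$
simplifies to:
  $\neg d \vee \neg u \vee \neg x$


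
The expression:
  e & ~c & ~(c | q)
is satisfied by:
  {e: True, q: False, c: False}


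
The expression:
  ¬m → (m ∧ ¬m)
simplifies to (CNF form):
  m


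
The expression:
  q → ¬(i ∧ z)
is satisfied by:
  {q: False, z: False, i: False}
  {i: True, q: False, z: False}
  {z: True, q: False, i: False}
  {i: True, z: True, q: False}
  {q: True, i: False, z: False}
  {i: True, q: True, z: False}
  {z: True, q: True, i: False}


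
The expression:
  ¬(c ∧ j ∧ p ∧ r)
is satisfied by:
  {p: False, c: False, r: False, j: False}
  {j: True, p: False, c: False, r: False}
  {r: True, p: False, c: False, j: False}
  {j: True, r: True, p: False, c: False}
  {c: True, j: False, p: False, r: False}
  {j: True, c: True, p: False, r: False}
  {r: True, c: True, j: False, p: False}
  {j: True, r: True, c: True, p: False}
  {p: True, r: False, c: False, j: False}
  {j: True, p: True, r: False, c: False}
  {r: True, p: True, j: False, c: False}
  {j: True, r: True, p: True, c: False}
  {c: True, p: True, r: False, j: False}
  {j: True, c: True, p: True, r: False}
  {r: True, c: True, p: True, j: False}


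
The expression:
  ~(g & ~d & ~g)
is always true.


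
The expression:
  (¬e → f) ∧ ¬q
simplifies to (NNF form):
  ¬q ∧ (e ∨ f)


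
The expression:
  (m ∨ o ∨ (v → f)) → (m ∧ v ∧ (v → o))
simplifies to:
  v ∧ (m ∨ ¬f) ∧ (m ∨ ¬o) ∧ (o ∨ ¬m)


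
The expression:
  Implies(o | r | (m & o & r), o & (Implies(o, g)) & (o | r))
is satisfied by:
  {g: True, o: False, r: False}
  {g: False, o: False, r: False}
  {o: True, g: True, r: False}
  {r: True, o: True, g: True}


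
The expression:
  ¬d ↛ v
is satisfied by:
  {v: True, d: False}
  {d: False, v: False}
  {d: True, v: True}


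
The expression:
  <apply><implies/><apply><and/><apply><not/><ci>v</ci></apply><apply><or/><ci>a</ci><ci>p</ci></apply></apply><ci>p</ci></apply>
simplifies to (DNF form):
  <apply><or/><ci>p</ci><ci>v</ci><apply><not/><ci>a</ci></apply></apply>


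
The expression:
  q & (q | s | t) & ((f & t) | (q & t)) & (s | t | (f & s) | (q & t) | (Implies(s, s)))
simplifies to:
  q & t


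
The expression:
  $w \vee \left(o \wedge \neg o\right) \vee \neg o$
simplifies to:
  $w \vee \neg o$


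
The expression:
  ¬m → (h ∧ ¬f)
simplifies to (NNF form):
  m ∨ (h ∧ ¬f)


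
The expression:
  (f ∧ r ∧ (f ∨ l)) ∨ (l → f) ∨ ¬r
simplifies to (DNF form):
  f ∨ ¬l ∨ ¬r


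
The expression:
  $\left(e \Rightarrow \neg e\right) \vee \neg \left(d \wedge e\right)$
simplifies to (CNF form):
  $\neg d \vee \neg e$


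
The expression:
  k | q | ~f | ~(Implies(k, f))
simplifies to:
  k | q | ~f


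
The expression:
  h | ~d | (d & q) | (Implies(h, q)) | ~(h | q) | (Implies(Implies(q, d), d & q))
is always true.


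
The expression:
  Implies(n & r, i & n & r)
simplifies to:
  i | ~n | ~r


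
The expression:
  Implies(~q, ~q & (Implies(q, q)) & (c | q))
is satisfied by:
  {q: True, c: True}
  {q: True, c: False}
  {c: True, q: False}


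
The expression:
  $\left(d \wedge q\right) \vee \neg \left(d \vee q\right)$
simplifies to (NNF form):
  $\left(d \wedge q\right) \vee \left(\neg d \wedge \neg q\right)$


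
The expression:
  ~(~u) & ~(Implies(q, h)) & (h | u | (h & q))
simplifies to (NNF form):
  q & u & ~h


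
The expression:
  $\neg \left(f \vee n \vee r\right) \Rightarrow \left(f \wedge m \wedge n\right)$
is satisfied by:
  {r: True, n: True, f: True}
  {r: True, n: True, f: False}
  {r: True, f: True, n: False}
  {r: True, f: False, n: False}
  {n: True, f: True, r: False}
  {n: True, f: False, r: False}
  {f: True, n: False, r: False}


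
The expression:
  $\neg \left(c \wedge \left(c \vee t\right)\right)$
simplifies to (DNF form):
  $\neg c$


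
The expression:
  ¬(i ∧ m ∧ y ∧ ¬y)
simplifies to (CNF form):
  True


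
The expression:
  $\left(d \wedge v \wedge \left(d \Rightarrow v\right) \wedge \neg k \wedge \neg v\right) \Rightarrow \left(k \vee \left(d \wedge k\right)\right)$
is always true.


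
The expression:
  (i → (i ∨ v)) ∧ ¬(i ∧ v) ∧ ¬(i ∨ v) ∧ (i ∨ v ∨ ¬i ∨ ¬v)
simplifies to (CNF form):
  ¬i ∧ ¬v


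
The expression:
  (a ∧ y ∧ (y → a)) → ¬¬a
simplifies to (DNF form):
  True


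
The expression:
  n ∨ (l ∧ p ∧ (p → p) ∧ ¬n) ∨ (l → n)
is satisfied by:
  {n: True, p: True, l: False}
  {n: True, l: False, p: False}
  {p: True, l: False, n: False}
  {p: False, l: False, n: False}
  {n: True, p: True, l: True}
  {n: True, l: True, p: False}
  {p: True, l: True, n: False}


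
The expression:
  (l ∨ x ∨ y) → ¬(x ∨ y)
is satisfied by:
  {x: False, y: False}


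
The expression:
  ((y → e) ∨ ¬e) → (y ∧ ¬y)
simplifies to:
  False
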